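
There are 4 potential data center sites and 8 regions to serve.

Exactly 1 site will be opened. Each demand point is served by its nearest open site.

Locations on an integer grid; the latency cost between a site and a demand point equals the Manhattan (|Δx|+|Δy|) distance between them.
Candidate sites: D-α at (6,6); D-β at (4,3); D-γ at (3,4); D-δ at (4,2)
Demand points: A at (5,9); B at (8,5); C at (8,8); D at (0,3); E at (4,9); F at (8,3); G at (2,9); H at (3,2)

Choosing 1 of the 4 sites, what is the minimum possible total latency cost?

44

Open {D-α}.
  A→D-α 4, B→D-α 3, C→D-α 4, D→D-α 9, E→D-α 5, F→D-α 5, G→D-α 7, H→D-α 7  ⇒ total 44.
Compare {D-β}: total 46.
Compare {D-γ}: total 46.
No size-1 selection does better; minimum is 44.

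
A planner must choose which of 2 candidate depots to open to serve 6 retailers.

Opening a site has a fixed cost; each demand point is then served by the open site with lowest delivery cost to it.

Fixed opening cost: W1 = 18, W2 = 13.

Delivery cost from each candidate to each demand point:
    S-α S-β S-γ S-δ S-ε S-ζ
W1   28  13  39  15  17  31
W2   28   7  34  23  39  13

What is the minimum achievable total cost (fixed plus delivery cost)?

145

Open {W1, W2}: assign each demand point to its cheapest open site.
  S-α→W1 28, S-β→W2 7, S-γ→W2 34, S-δ→W1 15, S-ε→W1 17, S-ζ→W2 13
  delivery cost 114, fixed 31 → total 145.
Compare {W2}: delivery cost 144 + fixed 13 = 157.
Compare {W1}: delivery cost 143 + fixed 18 = 161.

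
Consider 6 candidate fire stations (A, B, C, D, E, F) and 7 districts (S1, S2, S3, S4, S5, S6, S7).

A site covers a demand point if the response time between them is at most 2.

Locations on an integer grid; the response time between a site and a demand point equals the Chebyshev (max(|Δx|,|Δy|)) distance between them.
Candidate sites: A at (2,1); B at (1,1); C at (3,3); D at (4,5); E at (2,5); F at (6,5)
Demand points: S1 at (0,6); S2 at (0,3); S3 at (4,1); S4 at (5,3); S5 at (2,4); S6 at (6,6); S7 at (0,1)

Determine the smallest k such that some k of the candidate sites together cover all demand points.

Coverage sets (demand points within 2 of each site):
  A: {S2, S3, S7}
  B: {S2, S7}
  C: {S3, S4, S5}
  D: {S4, S5, S6}
  E: {S1, S2, S5}
  F: {S4, S6}
No 2 sites suffice: every size-2 union leaves at least one demand point uncovered.
But {A, D, E} covers everything, so the minimum is 3.

3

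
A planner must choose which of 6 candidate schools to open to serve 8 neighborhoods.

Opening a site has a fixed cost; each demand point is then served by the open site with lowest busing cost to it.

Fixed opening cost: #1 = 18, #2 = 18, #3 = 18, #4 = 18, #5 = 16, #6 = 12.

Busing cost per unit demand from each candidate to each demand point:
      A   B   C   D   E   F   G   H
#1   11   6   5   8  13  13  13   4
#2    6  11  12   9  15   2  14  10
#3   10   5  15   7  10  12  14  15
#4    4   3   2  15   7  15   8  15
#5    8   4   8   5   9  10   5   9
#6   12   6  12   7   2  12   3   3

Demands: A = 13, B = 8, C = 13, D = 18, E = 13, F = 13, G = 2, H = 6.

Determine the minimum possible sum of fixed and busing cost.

332

Open {#2, #4, #5, #6}: assign each demand point to its cheapest open site.
  A→#4 13×4=52, B→#4 8×3=24, C→#4 13×2=26, D→#5 18×5=90, E→#6 13×2=26, F→#2 13×2=26, G→#6 2×3=6, H→#6 6×3=18
  busing cost 268, fixed 64 → total 332.
Compare {#1, #2, #4, #5, #6}: busing cost 268 + fixed 82 = 350.
Compare {#2, #3, #4, #5, #6}: busing cost 268 + fixed 82 = 350.
Compare {#2, #4, #6}: busing cost 304 + fixed 48 = 352.
All other subsets cost ≥ 350. Minimum total cost: 332.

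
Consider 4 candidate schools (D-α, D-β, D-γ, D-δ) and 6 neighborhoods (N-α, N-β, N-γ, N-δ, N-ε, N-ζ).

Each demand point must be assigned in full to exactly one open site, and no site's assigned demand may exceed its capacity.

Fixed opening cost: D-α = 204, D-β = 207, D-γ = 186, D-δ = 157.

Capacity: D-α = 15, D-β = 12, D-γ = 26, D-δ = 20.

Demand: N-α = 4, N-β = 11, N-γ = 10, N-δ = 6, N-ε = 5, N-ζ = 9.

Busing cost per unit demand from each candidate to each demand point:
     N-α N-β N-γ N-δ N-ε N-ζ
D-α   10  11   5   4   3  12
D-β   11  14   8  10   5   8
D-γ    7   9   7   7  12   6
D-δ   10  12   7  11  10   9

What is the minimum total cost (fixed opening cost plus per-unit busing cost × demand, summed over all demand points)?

Open {D-γ, D-δ}; cheapest assignment that respects the capacities:
  D-γ (cap 26, load 26): N-β, N-δ, N-ζ — cost 11×9 + 6×7 + 9×6 = 195
  D-δ (cap 20, load 19): N-α, N-γ, N-ε — cost 4×10 + 10×7 + 5×10 = 160
  Shipping 355, fixed 343 → total 698.
  Any other capacity-feasible assignment to {D-γ, D-δ} ships for at least 355.
Compare {D-α, D-γ, D-δ}: its best feasible assignment gives total 837.
Compare {D-β, D-γ, D-δ}: its best feasible assignment gives total 880.
Every other set of open sites that can feasibly serve all demand totals ≥ 837 even under its best assignment. Minimum: 698.

698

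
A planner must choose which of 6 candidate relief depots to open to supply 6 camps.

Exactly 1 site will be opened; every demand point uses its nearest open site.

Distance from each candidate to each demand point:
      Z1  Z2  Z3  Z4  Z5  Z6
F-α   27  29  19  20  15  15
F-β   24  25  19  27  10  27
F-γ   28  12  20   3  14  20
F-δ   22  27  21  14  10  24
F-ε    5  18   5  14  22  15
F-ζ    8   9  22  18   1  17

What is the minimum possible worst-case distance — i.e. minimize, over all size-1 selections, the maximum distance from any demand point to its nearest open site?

22

Open {F-ε}.
  Farthest demand point is Z5 at distance 22 (to F-ε); all others are ≤ 22.
With {F-ζ} the worst case is 22.
With {F-β} the worst case is 27.
No size-1 selection achieves below 22.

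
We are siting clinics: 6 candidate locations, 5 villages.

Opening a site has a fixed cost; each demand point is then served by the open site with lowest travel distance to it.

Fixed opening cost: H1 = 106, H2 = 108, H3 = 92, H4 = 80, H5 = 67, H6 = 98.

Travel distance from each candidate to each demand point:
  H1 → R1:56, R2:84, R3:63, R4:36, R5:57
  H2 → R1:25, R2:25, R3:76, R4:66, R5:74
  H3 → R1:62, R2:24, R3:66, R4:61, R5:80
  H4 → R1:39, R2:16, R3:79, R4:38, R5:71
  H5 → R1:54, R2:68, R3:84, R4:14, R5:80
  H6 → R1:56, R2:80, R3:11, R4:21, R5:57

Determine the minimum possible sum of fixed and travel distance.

322

Open {H4, H6}: assign each demand point to its cheapest open site.
  R1→H4 39, R2→H4 16, R3→H6 11, R4→H6 21, R5→H6 57
  travel distance 144, fixed 178 → total 322.
Compare {H4}: travel distance 243 + fixed 80 = 323.
Compare {H6}: travel distance 225 + fixed 98 = 323.
Compare {H2, H6}: travel distance 139 + fixed 206 = 345.
All other subsets cost ≥ 323. Minimum total cost: 322.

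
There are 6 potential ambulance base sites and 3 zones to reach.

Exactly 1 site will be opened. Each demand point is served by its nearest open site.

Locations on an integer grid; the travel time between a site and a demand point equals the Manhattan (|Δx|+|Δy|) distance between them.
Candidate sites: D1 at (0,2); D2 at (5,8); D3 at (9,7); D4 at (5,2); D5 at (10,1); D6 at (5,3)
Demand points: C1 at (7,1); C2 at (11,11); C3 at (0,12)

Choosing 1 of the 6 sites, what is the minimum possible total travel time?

Open {D2}.
  C1→D2 9, C2→D2 9, C3→D2 9  ⇒ total 27.
Compare {D3}: total 28.
Compare {D6}: total 32.
No size-1 selection does better; minimum is 27.

27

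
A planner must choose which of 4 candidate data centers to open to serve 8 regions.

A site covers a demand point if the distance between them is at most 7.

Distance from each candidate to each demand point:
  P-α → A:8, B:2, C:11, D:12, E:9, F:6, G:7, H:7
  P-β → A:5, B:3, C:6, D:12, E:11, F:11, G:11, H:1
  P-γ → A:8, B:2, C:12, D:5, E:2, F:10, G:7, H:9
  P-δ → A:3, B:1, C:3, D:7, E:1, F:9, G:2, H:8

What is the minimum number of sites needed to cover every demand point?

2

Coverage sets (demand points within 7 of each site):
  P-α: {B, F, G, H}
  P-β: {A, B, C, H}
  P-γ: {B, D, E, G}
  P-δ: {A, B, C, D, E, G}
No single site covers all 8 demand points.
But {P-α, P-δ} covers everything, so the minimum is 2.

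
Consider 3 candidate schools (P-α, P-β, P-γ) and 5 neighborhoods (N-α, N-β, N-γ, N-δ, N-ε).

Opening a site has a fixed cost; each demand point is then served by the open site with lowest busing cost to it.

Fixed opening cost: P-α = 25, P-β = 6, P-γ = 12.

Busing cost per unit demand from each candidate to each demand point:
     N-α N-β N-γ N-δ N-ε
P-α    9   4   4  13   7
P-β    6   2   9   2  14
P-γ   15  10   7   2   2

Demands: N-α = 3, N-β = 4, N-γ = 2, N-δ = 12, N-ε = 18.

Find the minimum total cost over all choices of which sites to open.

118

Open {P-β, P-γ}: assign each demand point to its cheapest open site.
  N-α→P-β 3×6=18, N-β→P-β 4×2=8, N-γ→P-γ 2×7=14, N-δ→P-β 12×2=24, N-ε→P-γ 18×2=36
  busing cost 100, fixed 18 → total 118.
Compare {P-α, P-β, P-γ}: busing cost 94 + fixed 43 = 137.
Compare {P-α, P-γ}: busing cost 111 + fixed 37 = 148.
Compare {P-γ}: busing cost 159 + fixed 12 = 171.
All other subsets cost ≥ 137. Minimum total cost: 118.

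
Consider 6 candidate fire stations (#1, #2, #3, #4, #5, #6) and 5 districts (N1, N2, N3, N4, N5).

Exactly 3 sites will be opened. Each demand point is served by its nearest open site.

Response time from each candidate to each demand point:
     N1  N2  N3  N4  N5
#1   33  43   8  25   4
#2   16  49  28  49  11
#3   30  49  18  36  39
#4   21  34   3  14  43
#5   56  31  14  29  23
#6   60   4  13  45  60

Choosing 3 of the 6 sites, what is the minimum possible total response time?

46

Open {#1, #4, #6}.
  N1→#4 21, N2→#6 4, N3→#4 3, N4→#4 14, N5→#1 4  ⇒ total 46.
Compare {#2, #4, #6}: total 48.
Compare {#1, #2, #6}: total 57.
No size-3 selection does better; minimum is 46.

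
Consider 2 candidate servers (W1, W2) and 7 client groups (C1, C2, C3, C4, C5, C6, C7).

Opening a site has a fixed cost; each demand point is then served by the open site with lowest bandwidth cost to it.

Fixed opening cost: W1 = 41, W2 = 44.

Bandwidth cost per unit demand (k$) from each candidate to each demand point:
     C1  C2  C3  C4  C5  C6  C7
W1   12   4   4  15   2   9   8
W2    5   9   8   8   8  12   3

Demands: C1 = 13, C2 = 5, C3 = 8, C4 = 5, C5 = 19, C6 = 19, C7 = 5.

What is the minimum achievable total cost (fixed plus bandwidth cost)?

466

Open {W1, W2}: assign each demand point to its cheapest open site.
  C1→W2 13×5=65, C2→W1 5×4=20, C3→W1 8×4=32, C4→W2 5×8=40, C5→W1 19×2=38, C6→W1 19×9=171, C7→W2 5×3=15
  bandwidth cost 381, fixed 85 → total 466.
Compare {W1}: bandwidth cost 532 + fixed 41 = 573.
Compare {W2}: bandwidth cost 609 + fixed 44 = 653.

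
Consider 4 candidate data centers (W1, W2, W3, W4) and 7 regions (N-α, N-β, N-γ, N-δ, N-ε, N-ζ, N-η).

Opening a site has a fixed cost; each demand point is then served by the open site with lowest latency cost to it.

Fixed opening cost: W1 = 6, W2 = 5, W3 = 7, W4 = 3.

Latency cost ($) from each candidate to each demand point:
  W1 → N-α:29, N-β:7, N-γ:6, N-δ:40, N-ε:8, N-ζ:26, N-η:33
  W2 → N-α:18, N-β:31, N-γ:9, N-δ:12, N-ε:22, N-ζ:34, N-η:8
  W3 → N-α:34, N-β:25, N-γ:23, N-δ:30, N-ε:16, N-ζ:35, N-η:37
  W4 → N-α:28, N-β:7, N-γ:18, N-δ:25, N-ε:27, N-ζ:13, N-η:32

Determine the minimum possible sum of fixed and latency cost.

Open {W1, W2, W4}: assign each demand point to its cheapest open site.
  N-α→W2 18, N-β→W1 7, N-γ→W1 6, N-δ→W2 12, N-ε→W1 8, N-ζ→W4 13, N-η→W2 8
  latency cost 72, fixed 14 → total 86.
Compare {W1, W2, W3, W4}: latency cost 72 + fixed 21 = 93.
Compare {W1, W2}: latency cost 85 + fixed 11 = 96.
Compare {W2, W4}: latency cost 89 + fixed 8 = 97.
All other subsets cost ≥ 93. Minimum total cost: 86.

86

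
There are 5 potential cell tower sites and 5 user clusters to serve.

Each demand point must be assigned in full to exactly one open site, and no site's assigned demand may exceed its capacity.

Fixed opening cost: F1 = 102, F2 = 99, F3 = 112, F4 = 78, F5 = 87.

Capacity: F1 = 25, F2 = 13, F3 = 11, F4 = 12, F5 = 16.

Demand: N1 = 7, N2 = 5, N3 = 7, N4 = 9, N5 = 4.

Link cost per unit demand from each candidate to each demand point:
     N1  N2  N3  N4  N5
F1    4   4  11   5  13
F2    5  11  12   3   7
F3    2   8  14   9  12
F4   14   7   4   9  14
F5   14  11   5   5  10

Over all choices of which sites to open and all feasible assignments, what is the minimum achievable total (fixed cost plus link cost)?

Open {F1, F4}; cheapest assignment that respects the capacities:
  F1 (cap 25, load 25): N1, N2, N4, N5 — cost 7×4 + 5×4 + 9×5 + 4×13 = 145
  F4 (cap 12, load 7): N3 — cost 7×4 = 28
  Shipping 173, fixed 180 → total 353.
  Any other capacity-feasible assignment to {F1, F4} ships for at least 173.
Compare {F1, F5}: its best feasible assignment gives total 357.
Compare {F1, F2}: its best feasible assignment gives total 381.
Every other set of open sites that can feasibly serve all demand totals ≥ 357 even under its best assignment. Minimum: 353.

353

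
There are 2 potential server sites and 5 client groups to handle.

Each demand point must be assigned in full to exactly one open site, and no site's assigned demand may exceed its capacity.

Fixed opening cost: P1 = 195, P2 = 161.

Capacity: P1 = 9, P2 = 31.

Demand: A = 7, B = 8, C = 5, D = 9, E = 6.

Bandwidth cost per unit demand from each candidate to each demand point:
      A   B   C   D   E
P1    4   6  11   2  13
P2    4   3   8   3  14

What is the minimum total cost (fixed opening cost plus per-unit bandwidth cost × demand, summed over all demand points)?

550

Open {P1, P2}; cheapest assignment that respects the capacities:
  P1 (cap 9, load 9): D — cost 9×2 = 18
  P2 (cap 31, load 26): A, B, C, E — cost 7×4 + 8×3 + 5×8 + 6×14 = 176
  Shipping 194, fixed 356 → total 550.
  Any other capacity-feasible assignment to {P1, P2} ships for at least 194.
Total demand is 35 and no other set of sites has combined capacity ≥ 35, so {P1, P2} is the only feasible choice of open sites. Minimum: 550.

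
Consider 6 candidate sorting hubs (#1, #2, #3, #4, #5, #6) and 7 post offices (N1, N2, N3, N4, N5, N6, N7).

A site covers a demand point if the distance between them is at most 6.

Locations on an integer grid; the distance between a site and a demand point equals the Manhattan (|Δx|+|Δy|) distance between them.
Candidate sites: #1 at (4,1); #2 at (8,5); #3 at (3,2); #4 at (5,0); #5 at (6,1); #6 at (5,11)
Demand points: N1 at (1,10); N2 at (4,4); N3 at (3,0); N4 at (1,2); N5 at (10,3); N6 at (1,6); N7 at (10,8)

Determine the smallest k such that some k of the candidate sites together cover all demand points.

Coverage sets (demand points within 6 of each site):
  #1: {N2, N3, N4}
  #2: {N2, N5, N7}
  #3: {N2, N3, N4, N6}
  #4: {N2, N3, N4}
  #5: {N2, N3, N4, N5}
  #6: {N1}
No 2 sites suffice: every size-2 union leaves at least one demand point uncovered.
But {#2, #3, #6} covers everything, so the minimum is 3.

3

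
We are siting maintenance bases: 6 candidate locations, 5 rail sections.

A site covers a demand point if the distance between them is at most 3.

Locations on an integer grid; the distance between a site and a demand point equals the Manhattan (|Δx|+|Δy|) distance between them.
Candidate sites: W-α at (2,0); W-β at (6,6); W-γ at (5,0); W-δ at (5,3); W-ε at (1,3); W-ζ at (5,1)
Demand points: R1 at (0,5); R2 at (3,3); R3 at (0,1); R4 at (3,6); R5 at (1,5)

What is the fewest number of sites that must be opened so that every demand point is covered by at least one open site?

2

Coverage sets (demand points within 3 of each site):
  W-α: {R3}
  W-β: {R4}
  W-γ: {}
  W-δ: {R2}
  W-ε: {R1, R2, R3, R5}
  W-ζ: {}
No single site covers all 5 demand points.
But {W-β, W-ε} covers everything, so the minimum is 2.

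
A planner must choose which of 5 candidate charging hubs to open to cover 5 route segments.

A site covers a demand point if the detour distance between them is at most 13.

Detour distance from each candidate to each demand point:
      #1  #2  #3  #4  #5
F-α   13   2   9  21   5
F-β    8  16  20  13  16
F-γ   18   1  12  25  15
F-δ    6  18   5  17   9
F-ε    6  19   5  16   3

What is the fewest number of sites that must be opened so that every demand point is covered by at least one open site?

Coverage sets (demand points within 13 of each site):
  F-α: {#1, #2, #3, #5}
  F-β: {#1, #4}
  F-γ: {#2, #3}
  F-δ: {#1, #3, #5}
  F-ε: {#1, #3, #5}
No single site covers all 5 demand points.
But {F-α, F-β} covers everything, so the minimum is 2.

2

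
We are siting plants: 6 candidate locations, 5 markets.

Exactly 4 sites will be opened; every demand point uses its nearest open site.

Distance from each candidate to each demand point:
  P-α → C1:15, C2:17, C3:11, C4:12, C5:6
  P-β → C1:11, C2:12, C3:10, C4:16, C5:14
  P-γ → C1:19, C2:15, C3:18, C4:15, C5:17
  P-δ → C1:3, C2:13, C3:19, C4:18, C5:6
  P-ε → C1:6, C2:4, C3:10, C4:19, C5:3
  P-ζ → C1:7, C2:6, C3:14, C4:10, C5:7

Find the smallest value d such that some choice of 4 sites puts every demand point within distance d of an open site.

Open {P-α, P-β, P-γ, P-ζ}.
  Farthest demand point is C3 at distance 10 (to P-β); all others are ≤ 10.
With {P-α, P-β, P-δ, P-ζ} the worst case is 10.
With {P-α, P-β, P-ε, P-ζ} the worst case is 10.
No size-4 selection achieves below 10.

10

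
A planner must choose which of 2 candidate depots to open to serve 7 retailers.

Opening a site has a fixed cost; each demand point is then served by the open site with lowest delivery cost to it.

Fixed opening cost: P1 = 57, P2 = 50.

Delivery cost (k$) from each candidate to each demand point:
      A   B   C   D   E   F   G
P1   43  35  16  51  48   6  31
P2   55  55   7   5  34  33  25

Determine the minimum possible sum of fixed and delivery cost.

262

Open {P1, P2}: assign each demand point to its cheapest open site.
  A→P1 43, B→P1 35, C→P2 7, D→P2 5, E→P2 34, F→P1 6, G→P2 25
  delivery cost 155, fixed 107 → total 262.
Compare {P2}: delivery cost 214 + fixed 50 = 264.
Compare {P1}: delivery cost 230 + fixed 57 = 287.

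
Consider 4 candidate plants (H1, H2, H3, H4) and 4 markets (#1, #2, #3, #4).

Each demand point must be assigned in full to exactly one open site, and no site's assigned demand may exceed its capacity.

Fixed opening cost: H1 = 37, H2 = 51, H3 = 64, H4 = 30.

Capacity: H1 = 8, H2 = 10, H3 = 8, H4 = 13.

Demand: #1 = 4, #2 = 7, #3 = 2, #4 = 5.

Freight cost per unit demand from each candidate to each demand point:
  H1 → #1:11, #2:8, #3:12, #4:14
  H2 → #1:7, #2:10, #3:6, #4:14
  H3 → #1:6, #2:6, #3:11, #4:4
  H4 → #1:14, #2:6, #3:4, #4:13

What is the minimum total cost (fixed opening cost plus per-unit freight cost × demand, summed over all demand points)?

220

Open {H3, H4}; cheapest assignment that respects the capacities:
  H3 (cap 8, load 5): #4 — cost 5×4 = 20
  H4 (cap 13, load 13): #1, #2, #3 — cost 4×14 + 7×6 + 2×4 = 106
  Shipping 126, fixed 94 → total 220.
  Any other capacity-feasible assignment to {H3, H4} ships for at least 126.
Compare {H2, H4}: its best feasible assignment gives total 228.
Compare {H1, H4}: its best feasible assignment gives total 242.
Every other set of open sites that can feasibly serve all demand totals ≥ 228 even under its best assignment. Minimum: 220.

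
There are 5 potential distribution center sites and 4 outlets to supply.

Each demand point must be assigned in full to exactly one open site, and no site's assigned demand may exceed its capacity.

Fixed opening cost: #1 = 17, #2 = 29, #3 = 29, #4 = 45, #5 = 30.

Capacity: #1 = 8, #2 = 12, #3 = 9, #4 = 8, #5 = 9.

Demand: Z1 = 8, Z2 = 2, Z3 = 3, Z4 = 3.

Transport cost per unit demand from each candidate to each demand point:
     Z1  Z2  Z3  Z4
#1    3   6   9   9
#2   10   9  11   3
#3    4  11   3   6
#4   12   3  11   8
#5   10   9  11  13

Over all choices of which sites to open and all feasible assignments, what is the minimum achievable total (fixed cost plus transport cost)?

Open {#1, #3}; cheapest assignment that respects the capacities:
  #1 (cap 8, load 8): Z1 — cost 8×3 = 24
  #3 (cap 9, load 8): Z2, Z3, Z4 — cost 2×11 + 3×3 + 3×6 = 49
  Shipping 73, fixed 46 → total 119.
  Any other capacity-feasible assignment to {#1, #3} ships for at least 73.
Compare {#1, #2}: its best feasible assignment gives total 130.
Compare {#1, #2, #3}: its best feasible assignment gives total 135.
Every other set of open sites that can feasibly serve all demand totals ≥ 130 even under its best assignment. Minimum: 119.

119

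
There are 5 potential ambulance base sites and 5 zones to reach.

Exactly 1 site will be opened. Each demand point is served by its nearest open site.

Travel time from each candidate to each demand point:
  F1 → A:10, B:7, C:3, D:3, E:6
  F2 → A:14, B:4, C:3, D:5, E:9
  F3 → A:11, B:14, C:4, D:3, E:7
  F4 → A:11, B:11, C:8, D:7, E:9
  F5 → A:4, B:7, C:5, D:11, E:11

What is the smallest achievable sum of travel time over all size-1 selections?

Open {F1}.
  A→F1 10, B→F1 7, C→F1 3, D→F1 3, E→F1 6  ⇒ total 29.
Compare {F2}: total 35.
Compare {F5}: total 38.
No size-1 selection does better; minimum is 29.

29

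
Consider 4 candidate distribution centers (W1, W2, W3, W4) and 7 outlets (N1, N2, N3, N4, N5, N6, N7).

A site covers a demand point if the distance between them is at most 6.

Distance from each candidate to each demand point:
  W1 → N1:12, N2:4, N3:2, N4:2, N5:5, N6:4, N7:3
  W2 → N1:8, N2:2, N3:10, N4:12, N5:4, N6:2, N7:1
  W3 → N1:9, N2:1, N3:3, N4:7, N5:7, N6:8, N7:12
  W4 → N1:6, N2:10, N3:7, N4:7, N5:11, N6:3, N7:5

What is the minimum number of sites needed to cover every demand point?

Coverage sets (demand points within 6 of each site):
  W1: {N2, N3, N4, N5, N6, N7}
  W2: {N2, N5, N6, N7}
  W3: {N2, N3}
  W4: {N1, N6, N7}
No single site covers all 7 demand points.
But {W1, W4} covers everything, so the minimum is 2.

2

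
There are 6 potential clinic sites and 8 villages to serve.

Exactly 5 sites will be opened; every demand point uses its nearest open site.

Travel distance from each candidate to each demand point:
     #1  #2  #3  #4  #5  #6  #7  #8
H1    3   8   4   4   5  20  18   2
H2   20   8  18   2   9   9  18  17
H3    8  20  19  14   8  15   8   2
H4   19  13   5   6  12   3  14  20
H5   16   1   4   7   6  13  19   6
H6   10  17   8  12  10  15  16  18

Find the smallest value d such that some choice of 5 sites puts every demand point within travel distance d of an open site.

8

Open {H1, H2, H3, H4, H5}.
  Farthest demand point is #7 at travel distance 8 (to H3); all others are ≤ 8.
With {H1, H2, H3, H4, H6} the worst case is 8.
With {H1, H3, H4, H5, H6} the worst case is 8.
No size-5 selection achieves below 8.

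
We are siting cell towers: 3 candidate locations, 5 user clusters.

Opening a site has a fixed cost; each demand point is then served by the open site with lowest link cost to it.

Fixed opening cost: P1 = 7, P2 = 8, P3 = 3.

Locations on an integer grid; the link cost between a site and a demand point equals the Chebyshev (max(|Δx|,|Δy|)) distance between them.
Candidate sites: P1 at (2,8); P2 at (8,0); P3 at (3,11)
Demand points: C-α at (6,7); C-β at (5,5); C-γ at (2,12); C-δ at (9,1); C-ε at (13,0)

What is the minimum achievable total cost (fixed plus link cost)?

Open {P2, P3}: assign each demand point to its cheapest open site.
  C-α→P3 4, C-β→P2 5, C-γ→P3 1, C-δ→P2 1, C-ε→P2 5
  link cost 16, fixed 11 → total 27.
Compare {P1, P2}: link cost 17 + fixed 15 = 32.
Compare {P1, P2, P3}: link cost 14 + fixed 18 = 32.
Compare {P3}: link cost 32 + fixed 3 = 35.
All other subsets cost ≥ 32. Minimum total cost: 27.

27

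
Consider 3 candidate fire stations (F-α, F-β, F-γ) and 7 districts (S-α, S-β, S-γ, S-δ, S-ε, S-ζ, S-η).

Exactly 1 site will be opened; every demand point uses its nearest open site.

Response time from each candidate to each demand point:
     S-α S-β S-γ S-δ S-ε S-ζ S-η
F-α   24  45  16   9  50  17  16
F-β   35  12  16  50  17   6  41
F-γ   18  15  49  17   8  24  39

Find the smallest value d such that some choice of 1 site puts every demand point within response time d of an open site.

49

Open {F-γ}.
  Farthest demand point is S-γ at response time 49 (to F-γ); all others are ≤ 49.
With {F-α} the worst case is 50.
With {F-β} the worst case is 50.
No size-1 selection achieves below 49.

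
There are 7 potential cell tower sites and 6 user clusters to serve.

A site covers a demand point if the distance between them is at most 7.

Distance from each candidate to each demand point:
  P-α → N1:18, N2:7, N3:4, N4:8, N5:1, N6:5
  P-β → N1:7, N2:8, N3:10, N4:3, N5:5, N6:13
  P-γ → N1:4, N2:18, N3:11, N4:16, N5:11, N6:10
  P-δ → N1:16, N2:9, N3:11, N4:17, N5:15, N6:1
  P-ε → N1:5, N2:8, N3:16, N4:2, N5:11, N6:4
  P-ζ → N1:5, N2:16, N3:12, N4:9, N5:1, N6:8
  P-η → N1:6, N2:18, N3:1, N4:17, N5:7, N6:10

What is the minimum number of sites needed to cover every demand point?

2

Coverage sets (demand points within 7 of each site):
  P-α: {N2, N3, N5, N6}
  P-β: {N1, N4, N5}
  P-γ: {N1}
  P-δ: {N6}
  P-ε: {N1, N4, N6}
  P-ζ: {N1, N5}
  P-η: {N1, N3, N5}
No single site covers all 6 demand points.
But {P-α, P-β} covers everything, so the minimum is 2.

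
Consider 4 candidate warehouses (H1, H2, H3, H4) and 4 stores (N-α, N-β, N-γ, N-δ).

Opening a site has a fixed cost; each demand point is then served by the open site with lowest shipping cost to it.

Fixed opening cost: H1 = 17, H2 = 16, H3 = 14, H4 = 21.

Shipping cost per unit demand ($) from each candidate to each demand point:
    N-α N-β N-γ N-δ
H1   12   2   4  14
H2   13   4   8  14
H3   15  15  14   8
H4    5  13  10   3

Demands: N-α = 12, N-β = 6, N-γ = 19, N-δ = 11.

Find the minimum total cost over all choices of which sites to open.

219

Open {H1, H4}: assign each demand point to its cheapest open site.
  N-α→H4 12×5=60, N-β→H1 6×2=12, N-γ→H1 19×4=76, N-δ→H4 11×3=33
  shipping cost 181, fixed 38 → total 219.
Compare {H1, H3, H4}: shipping cost 181 + fixed 52 = 233.
Compare {H1, H2, H4}: shipping cost 181 + fixed 54 = 235.
Compare {H1, H2, H3, H4}: shipping cost 181 + fixed 68 = 249.
All other subsets cost ≥ 233. Minimum total cost: 219.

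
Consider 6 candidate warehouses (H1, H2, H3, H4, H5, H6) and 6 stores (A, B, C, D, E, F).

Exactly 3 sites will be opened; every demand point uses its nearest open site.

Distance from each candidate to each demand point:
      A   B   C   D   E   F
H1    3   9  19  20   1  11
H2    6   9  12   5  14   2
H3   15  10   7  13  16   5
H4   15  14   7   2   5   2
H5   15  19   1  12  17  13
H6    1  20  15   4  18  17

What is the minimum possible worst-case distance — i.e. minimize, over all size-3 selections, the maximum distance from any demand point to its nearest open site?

9

Open {H1, H2, H3}.
  Farthest demand point is B at distance 9 (to H1); all others are ≤ 9.
With {H1, H2, H4} the worst case is 9.
With {H1, H2, H5} the worst case is 9.
No size-3 selection achieves below 9.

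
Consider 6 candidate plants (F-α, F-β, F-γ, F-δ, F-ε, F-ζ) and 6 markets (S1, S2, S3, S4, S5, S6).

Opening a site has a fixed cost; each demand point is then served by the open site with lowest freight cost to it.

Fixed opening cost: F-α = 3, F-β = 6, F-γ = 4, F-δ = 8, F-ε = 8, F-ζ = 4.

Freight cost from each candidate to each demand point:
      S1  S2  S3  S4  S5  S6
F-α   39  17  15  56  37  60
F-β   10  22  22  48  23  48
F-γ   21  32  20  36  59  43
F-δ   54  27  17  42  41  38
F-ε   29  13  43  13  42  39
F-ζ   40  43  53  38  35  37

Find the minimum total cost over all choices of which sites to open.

Open {F-α, F-β, F-ε}: assign each demand point to its cheapest open site.
  S1→F-β 10, S2→F-ε 13, S3→F-α 15, S4→F-ε 13, S5→F-β 23, S6→F-ε 39
  freight cost 113, fixed 17 → total 130.
Compare {F-α, F-β, F-ε, F-ζ}: freight cost 111 + fixed 21 = 132.
Compare {F-β, F-ε}: freight cost 120 + fixed 14 = 134.
Compare {F-α, F-β, F-γ, F-ε}: freight cost 113 + fixed 21 = 134.
All other subsets cost ≥ 132. Minimum total cost: 130.

130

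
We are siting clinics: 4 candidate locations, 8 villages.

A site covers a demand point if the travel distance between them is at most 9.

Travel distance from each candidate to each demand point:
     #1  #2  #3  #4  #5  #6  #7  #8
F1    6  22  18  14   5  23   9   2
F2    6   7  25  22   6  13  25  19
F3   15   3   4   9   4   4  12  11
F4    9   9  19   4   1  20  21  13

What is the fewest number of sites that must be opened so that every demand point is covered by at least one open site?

2

Coverage sets (demand points within 9 of each site):
  F1: {#1, #5, #7, #8}
  F2: {#1, #2, #5}
  F3: {#2, #3, #4, #5, #6}
  F4: {#1, #2, #4, #5}
No single site covers all 8 demand points.
But {F1, F3} covers everything, so the minimum is 2.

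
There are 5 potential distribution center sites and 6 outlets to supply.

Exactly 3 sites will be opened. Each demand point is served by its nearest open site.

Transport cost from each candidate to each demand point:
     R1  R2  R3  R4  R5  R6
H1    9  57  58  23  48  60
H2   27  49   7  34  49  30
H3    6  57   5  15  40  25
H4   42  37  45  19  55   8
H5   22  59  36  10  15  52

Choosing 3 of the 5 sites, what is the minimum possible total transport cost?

Open {H3, H4, H5}.
  R1→H3 6, R2→H4 37, R3→H3 5, R4→H5 10, R5→H5 15, R6→H4 8  ⇒ total 81.
Compare {H2, H4, H5}: total 99.
Compare {H2, H3, H5}: total 110.
No size-3 selection does better; minimum is 81.

81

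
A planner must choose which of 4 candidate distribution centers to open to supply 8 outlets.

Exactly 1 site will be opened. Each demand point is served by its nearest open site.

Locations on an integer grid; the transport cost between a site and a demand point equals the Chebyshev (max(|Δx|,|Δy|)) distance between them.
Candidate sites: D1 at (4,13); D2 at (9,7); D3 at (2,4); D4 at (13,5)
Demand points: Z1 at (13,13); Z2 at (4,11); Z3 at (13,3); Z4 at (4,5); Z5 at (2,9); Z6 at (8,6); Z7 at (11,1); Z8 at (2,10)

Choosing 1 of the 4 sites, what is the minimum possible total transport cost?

Open {D2}.
  Z1→D2 6, Z2→D2 5, Z3→D2 4, Z4→D2 5, Z5→D2 7, Z6→D2 1, Z7→D2 6, Z8→D2 7  ⇒ total 41.
Compare {D1}: total 55.
Compare {D3}: total 57.
No size-1 selection does better; minimum is 41.

41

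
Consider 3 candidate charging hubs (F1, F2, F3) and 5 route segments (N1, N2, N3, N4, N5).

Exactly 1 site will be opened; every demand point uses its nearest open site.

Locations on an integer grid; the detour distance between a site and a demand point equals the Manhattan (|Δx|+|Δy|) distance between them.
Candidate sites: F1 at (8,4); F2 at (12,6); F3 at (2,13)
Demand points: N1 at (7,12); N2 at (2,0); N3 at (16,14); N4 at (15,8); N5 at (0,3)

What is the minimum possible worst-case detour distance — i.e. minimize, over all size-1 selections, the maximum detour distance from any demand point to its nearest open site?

Open {F2}.
  Farthest demand point is N2 at detour distance 16 (to F2); all others are ≤ 16.
With {F1} the worst case is 18.
With {F3} the worst case is 18.
No size-1 selection achieves below 16.

16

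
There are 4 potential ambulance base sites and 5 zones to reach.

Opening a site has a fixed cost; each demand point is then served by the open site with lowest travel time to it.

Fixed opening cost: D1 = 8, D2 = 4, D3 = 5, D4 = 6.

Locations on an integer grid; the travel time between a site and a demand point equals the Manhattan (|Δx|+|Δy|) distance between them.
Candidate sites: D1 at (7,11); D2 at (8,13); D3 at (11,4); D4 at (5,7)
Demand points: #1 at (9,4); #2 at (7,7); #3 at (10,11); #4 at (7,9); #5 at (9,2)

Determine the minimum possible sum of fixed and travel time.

28

Open {D1, D3}: assign each demand point to its cheapest open site.
  #1→D3 2, #2→D1 4, #3→D1 3, #4→D1 2, #5→D3 4
  travel time 15, fixed 13 → total 28.
Compare {D2, D3}: travel time 22 + fixed 9 = 31.
Compare {D3, D4}: travel time 20 + fixed 11 = 31.
Compare {D2, D3, D4}: travel time 16 + fixed 15 = 31.
All other subsets cost ≥ 31. Minimum total cost: 28.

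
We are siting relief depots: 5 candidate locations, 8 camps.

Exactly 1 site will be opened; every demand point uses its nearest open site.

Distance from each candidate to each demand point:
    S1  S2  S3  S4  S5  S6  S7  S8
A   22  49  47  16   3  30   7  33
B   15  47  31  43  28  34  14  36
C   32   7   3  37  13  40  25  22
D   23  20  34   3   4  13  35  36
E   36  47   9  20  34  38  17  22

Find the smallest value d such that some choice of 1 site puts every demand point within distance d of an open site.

Open {D}.
  Farthest demand point is S8 at distance 36 (to D); all others are ≤ 36.
With {C} the worst case is 40.
With {B} the worst case is 47.
No size-1 selection achieves below 36.

36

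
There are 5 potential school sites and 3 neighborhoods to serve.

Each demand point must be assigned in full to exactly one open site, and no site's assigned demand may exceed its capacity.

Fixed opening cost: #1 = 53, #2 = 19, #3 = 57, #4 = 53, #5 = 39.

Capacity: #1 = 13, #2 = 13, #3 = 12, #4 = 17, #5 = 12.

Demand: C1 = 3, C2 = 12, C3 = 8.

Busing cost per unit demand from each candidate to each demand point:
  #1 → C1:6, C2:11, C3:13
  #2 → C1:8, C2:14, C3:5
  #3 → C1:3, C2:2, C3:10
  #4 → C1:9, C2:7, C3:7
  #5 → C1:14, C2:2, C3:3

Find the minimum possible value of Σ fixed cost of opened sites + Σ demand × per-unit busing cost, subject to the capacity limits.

146

Open {#2, #5}; cheapest assignment that respects the capacities:
  #2 (cap 13, load 11): C1, C3 — cost 3×8 + 8×5 = 64
  #5 (cap 12, load 12): C2 — cost 12×2 = 24
  Shipping 88, fixed 58 → total 146.
  Any other capacity-feasible assignment to {#2, #5} ships for at least 88.
Compare {#2, #3}: its best feasible assignment gives total 164.
Compare {#3, #5}: its best feasible assignment gives total 186.
Every other set of open sites that can feasibly serve all demand totals ≥ 164 even under its best assignment. Minimum: 146.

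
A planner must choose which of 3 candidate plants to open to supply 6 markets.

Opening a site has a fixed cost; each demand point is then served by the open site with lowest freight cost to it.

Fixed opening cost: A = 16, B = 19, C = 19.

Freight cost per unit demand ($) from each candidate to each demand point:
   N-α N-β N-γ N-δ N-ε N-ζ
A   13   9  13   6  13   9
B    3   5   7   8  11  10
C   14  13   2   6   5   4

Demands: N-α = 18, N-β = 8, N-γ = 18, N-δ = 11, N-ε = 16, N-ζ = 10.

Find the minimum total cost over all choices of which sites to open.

354

Open {B, C}: assign each demand point to its cheapest open site.
  N-α→B 18×3=54, N-β→B 8×5=40, N-γ→C 18×2=36, N-δ→C 11×6=66, N-ε→C 16×5=80, N-ζ→C 10×4=40
  freight cost 316, fixed 38 → total 354.
Compare {A, B, C}: freight cost 316 + fixed 54 = 370.
Compare {A, C}: freight cost 528 + fixed 35 = 563.
Compare {A, B}: freight cost 552 + fixed 35 = 587.
All other subsets cost ≥ 370. Minimum total cost: 354.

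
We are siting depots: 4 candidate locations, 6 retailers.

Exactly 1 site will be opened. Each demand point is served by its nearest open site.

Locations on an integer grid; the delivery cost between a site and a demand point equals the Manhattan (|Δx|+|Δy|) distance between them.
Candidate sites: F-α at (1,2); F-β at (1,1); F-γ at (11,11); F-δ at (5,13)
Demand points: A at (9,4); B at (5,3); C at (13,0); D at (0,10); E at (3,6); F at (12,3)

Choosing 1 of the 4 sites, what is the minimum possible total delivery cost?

56

Open {F-α}.
  A→F-α 10, B→F-α 5, C→F-α 14, D→F-α 9, E→F-α 6, F→F-α 12  ⇒ total 56.
Compare {F-β}: total 60.
Compare {F-γ}: total 70.
No size-1 selection does better; minimum is 56.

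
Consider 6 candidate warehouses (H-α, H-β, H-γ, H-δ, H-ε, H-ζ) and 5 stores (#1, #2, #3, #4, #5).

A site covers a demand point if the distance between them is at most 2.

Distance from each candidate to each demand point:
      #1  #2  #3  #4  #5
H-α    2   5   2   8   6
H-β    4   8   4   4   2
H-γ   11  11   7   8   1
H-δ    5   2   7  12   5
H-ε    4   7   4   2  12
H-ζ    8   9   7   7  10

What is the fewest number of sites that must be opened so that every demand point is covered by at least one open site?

Coverage sets (demand points within 2 of each site):
  H-α: {#1, #3}
  H-β: {#5}
  H-γ: {#5}
  H-δ: {#2}
  H-ε: {#4}
  H-ζ: {}
No 3 sites suffice: every size-3 union leaves at least one demand point uncovered.
But {H-α, H-β, H-δ, H-ε} covers everything, so the minimum is 4.

4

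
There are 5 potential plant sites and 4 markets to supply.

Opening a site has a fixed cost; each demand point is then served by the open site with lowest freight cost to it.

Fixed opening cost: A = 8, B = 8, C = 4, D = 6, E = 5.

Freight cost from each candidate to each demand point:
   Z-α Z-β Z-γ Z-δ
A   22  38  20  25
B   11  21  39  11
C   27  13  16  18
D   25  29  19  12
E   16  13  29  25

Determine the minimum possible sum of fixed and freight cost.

63

Open {B, C}: assign each demand point to its cheapest open site.
  Z-α→B 11, Z-β→C 13, Z-γ→C 16, Z-δ→B 11
  freight cost 51, fixed 12 → total 63.
Compare {B, C, E}: freight cost 51 + fixed 17 = 68.
Compare {B, C, D}: freight cost 51 + fixed 18 = 69.
Compare {D, E}: freight cost 60 + fixed 11 = 71.
All other subsets cost ≥ 68. Minimum total cost: 63.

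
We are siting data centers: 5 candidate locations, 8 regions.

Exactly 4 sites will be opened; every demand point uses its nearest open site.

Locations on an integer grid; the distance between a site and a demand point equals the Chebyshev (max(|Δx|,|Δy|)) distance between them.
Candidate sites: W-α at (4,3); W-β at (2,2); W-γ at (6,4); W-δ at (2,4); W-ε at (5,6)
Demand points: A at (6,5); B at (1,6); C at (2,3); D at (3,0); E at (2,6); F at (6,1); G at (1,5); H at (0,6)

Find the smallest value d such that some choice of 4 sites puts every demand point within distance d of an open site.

2

Open {W-α, W-β, W-γ, W-δ}.
  Farthest demand point is B at distance 2 (to W-δ); all others are ≤ 2.
With {W-α, W-β, W-δ, W-ε} the worst case is 2.
With {W-α, W-γ, W-δ, W-ε} the worst case is 3.
No size-4 selection achieves below 2.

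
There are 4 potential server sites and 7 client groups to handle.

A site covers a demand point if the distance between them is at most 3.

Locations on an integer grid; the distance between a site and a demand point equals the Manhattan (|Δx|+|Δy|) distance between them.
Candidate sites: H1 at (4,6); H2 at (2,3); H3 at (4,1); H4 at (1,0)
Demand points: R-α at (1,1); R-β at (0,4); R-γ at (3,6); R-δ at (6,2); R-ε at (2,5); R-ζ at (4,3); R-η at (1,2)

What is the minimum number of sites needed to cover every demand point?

3

Coverage sets (demand points within 3 of each site):
  H1: {R-γ, R-ε, R-ζ}
  H2: {R-α, R-β, R-ε, R-ζ, R-η}
  H3: {R-α, R-δ, R-ζ}
  H4: {R-α, R-η}
No 2 sites suffice: every size-2 union leaves at least one demand point uncovered.
But {H1, H2, H3} covers everything, so the minimum is 3.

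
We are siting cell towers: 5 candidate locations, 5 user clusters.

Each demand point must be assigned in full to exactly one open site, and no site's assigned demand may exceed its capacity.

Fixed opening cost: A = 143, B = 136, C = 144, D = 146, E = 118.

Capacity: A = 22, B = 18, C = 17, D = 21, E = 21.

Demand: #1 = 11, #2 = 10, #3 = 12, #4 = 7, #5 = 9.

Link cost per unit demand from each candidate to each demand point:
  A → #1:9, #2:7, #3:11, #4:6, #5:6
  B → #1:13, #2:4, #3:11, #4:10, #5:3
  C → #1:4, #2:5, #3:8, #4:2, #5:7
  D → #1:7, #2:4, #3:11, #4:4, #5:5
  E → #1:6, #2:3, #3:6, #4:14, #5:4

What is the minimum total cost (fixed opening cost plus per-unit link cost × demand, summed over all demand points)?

628

Open {C, D, E}; cheapest assignment that respects the capacities:
  C (cap 17, load 11): #1 — cost 11×4 = 44
  D (cap 21, load 17): #2, #4 — cost 10×4 + 7×4 = 68
  E (cap 21, load 21): #3, #5 — cost 12×6 + 9×4 = 108
  Shipping 220, fixed 408 → total 628.
  Any other capacity-feasible assignment to {C, D, E} ships for at least 220.
Compare {B, D, E}: its best feasible assignment gives total 653.
Compare {B, C, E}: its best feasible assignment gives total 660.
Every other set of open sites that can feasibly serve all demand totals ≥ 653 even under its best assignment. Minimum: 628.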